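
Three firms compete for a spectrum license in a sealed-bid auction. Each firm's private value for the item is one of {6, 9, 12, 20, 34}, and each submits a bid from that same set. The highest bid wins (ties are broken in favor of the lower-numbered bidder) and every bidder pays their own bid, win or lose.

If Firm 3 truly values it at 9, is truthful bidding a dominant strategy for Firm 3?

Consider the case where Firm 1 bids 6 and Firm 2 bids 9.
Truthful bid 9: loses but pays 9, utility -9.
Bid 6 instead: loses but pays 6, utility -6.
Since -6 > -9, bidding 6 is strictly better here, so truthful bidding is not dominant.

No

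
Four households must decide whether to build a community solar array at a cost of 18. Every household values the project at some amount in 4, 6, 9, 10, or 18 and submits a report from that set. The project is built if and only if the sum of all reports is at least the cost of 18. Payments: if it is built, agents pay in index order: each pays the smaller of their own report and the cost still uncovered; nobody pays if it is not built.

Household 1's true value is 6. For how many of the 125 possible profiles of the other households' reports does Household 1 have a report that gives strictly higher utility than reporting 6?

124

Others report (4, 4, 6): truth gives 0; report 4 gives 2 > 0. Violating.
Others report (4, 4, 9): truth gives 0; report 4 gives 2 > 0. Violating.
Others report (4, 4, 10): truth gives 0; report 4 gives 2 > 0. Violating.
Others report (4, 4, 18): truth gives 0; report 4 gives 2 > 0. Violating.
Others report (4, 4, 4): truth gives 0; no alternative beats it.
(Checking all 125 profiles: 124 have a profitable deviation, 1 does not.)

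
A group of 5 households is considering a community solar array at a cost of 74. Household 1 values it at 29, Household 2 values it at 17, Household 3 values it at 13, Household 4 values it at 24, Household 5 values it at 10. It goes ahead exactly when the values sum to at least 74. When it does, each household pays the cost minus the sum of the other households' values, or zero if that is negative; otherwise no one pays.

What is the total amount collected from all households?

15

Total value 93 ≥ cost 74, so it is built.
Household 1: others sum to 64; max(0, 74 - 64) = 10.
Household 2: others sum to 76; max(0, 74 - 76) = 0.
Household 3: others sum to 80; max(0, 74 - 80) = 0.
Household 4: others sum to 69; max(0, 74 - 69) = 5.
Household 5: others sum to 83; max(0, 74 - 83) = 0.
Total collected = 10 + 0 + 0 + 5 + 0 = 15.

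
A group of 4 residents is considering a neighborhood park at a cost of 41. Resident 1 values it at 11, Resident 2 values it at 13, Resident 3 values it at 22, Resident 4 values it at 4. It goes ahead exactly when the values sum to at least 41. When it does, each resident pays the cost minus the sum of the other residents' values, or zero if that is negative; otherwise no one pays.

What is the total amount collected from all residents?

19

Total value 50 ≥ cost 41, so it is built.
Resident 1: others sum to 39; max(0, 41 - 39) = 2.
Resident 2: others sum to 37; max(0, 41 - 37) = 4.
Resident 3: others sum to 28; max(0, 41 - 28) = 13.
Resident 4: others sum to 46; max(0, 41 - 46) = 0.
Total collected = 2 + 4 + 13 + 0 = 19.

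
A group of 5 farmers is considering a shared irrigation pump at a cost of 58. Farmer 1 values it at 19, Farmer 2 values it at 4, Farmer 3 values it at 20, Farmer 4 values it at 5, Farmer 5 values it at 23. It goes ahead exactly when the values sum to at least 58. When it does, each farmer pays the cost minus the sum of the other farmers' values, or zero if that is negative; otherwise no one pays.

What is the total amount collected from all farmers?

23

Total value 71 ≥ cost 58, so it is built.
Farmer 1: others sum to 52; max(0, 58 - 52) = 6.
Farmer 2: others sum to 67; max(0, 58 - 67) = 0.
Farmer 3: others sum to 51; max(0, 58 - 51) = 7.
Farmer 4: others sum to 66; max(0, 58 - 66) = 0.
Farmer 5: others sum to 48; max(0, 58 - 48) = 10.
Total collected = 6 + 0 + 7 + 0 + 10 = 23.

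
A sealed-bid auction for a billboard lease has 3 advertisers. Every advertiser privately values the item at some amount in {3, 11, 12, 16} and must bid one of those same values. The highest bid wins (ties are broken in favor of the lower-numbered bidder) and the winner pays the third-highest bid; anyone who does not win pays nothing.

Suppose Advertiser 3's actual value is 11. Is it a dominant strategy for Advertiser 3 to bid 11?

Consider the case where Advertiser 1 bids 3 and Advertiser 2 bids 11.
Truthful bid 11: loses, pays 0, utility 0.
Bid 12 instead: wins, pays 3, utility 11 - 3 = 8.
Since 8 > 0, bidding 12 is strictly better here, so truthful bidding is not dominant.

No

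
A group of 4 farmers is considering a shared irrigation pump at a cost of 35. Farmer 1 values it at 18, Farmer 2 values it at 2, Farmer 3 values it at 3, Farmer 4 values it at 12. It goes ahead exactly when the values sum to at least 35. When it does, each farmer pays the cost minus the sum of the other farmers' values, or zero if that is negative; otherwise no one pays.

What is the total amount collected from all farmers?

Total value 35 ≥ cost 35, so it is built.
Farmer 1: others sum to 17; max(0, 35 - 17) = 18.
Farmer 2: others sum to 33; max(0, 35 - 33) = 2.
Farmer 3: others sum to 32; max(0, 35 - 32) = 3.
Farmer 4: others sum to 23; max(0, 35 - 23) = 12.
Total collected = 18 + 2 + 3 + 12 = 35.

35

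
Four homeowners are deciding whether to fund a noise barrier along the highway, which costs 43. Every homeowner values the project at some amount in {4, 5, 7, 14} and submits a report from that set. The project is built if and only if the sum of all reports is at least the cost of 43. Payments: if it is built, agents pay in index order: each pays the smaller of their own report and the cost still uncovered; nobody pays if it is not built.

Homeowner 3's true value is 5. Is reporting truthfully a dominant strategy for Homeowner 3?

Consider the case where Homeowner 1 reports 14, Homeowner 2 reports 14 and Homeowner 4 reports 14.
Truthful report 5: project built, pays 5, utility 5 - 5 = 0.
Report 4 instead: project built, pays 4, utility 5 - 4 = 1.
Since 1 > 0, reporting 4 is strictly better here, so truthful reporting is not dominant.

No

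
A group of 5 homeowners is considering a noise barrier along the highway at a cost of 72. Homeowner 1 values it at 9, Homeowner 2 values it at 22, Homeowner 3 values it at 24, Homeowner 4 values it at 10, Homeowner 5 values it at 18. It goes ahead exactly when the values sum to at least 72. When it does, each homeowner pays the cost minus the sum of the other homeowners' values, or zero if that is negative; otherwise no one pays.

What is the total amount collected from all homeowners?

31

Total value 83 ≥ cost 72, so it is built.
Homeowner 1: others sum to 74; max(0, 72 - 74) = 0.
Homeowner 2: others sum to 61; max(0, 72 - 61) = 11.
Homeowner 3: others sum to 59; max(0, 72 - 59) = 13.
Homeowner 4: others sum to 73; max(0, 72 - 73) = 0.
Homeowner 5: others sum to 65; max(0, 72 - 65) = 7.
Total collected = 0 + 11 + 13 + 0 + 7 = 31.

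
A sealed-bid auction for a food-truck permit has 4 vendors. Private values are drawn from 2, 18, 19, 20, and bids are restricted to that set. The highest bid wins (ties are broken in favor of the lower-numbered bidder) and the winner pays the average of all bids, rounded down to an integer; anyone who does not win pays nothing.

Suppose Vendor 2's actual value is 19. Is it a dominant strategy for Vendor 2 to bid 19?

Consider the case where Vendor 1 bids 2, Vendor 3 bids 2 and Vendor 4 bids 20.
Truthful bid 19: loses, pays 0, utility 0.
Bid 20 instead: wins, pays 11, utility 19 - 11 = 8.
Since 8 > 0, bidding 20 is strictly better here, so truthful bidding is not dominant.

No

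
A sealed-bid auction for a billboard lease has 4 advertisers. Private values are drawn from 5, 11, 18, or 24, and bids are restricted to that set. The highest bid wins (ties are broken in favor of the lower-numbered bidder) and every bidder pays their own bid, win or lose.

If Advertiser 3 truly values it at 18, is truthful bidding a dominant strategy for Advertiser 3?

No

Consider the case where Advertiser 1 bids 5, Advertiser 2 bids 5 and Advertiser 4 bids 5.
Truthful bid 18: wins, pays 18, utility 18 - 18 = 0.
Bid 11 instead: wins, pays 11, utility 18 - 11 = 7.
Since 7 > 0, bidding 11 is strictly better here, so truthful bidding is not dominant.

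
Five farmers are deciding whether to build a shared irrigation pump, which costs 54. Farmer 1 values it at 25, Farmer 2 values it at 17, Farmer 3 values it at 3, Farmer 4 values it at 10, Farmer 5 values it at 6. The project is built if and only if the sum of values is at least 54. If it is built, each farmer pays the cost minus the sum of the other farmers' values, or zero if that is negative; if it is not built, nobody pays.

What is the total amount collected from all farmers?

31

Total value 61 ≥ cost 54, so it is built.
Farmer 1: others sum to 36; max(0, 54 - 36) = 18.
Farmer 2: others sum to 44; max(0, 54 - 44) = 10.
Farmer 3: others sum to 58; max(0, 54 - 58) = 0.
Farmer 4: others sum to 51; max(0, 54 - 51) = 3.
Farmer 5: others sum to 55; max(0, 54 - 55) = 0.
Total collected = 18 + 10 + 0 + 3 + 0 = 31.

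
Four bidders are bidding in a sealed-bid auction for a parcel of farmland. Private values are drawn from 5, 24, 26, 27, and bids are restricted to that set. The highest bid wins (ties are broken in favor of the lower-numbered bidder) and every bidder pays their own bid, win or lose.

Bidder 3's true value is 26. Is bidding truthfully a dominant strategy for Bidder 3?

No

Consider the case where Bidder 1 bids 5, Bidder 2 bids 5 and Bidder 4 bids 5.
Truthful bid 26: wins, pays 26, utility 26 - 26 = 0.
Bid 24 instead: wins, pays 24, utility 26 - 24 = 2.
Since 2 > 0, bidding 24 is strictly better here, so truthful bidding is not dominant.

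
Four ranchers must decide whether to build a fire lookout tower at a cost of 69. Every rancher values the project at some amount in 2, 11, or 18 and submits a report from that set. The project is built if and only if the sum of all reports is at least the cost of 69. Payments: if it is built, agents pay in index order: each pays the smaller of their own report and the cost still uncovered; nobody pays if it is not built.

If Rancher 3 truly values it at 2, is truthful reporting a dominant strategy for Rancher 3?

Yes

Check each profile of the others' reports and compare truth against every alternative report.
Others report (2, 2, 2): truth gives 0, best alternative gives 0.
Others report (2, 2, 11): truth gives 0, best alternative gives 0.
Others report (2, 2, 18): truth gives 0, best alternative gives 0.
Others report (2, 11, 2): truth gives 0, best alternative gives 0.
Others report (2, 11, 11): truth gives 0, best alternative gives 0.
Others report (2, 11, 18): truth gives 0, best alternative gives 0.
(Remaining 21 profiles checked similarly; truth is weakly best in each.)
In every case the truthful report is at least as good as any alternative, so it is a dominant strategy.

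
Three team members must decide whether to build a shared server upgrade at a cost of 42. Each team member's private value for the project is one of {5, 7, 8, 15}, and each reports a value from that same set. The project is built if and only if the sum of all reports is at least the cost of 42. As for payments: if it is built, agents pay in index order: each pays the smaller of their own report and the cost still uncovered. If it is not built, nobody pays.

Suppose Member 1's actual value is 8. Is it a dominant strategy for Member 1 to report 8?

Yes

Check each profile of the others' reports and compare truth against every alternative report.
Others report (5, 5): truth gives 0, best alternative gives 0.
Others report (5, 7): truth gives 0, best alternative gives 0.
Others report (5, 8): truth gives 0, best alternative gives 0.
Others report (5, 15): truth gives 0, best alternative gives 0.
Others report (7, 5): truth gives 0, best alternative gives 0.
Others report (7, 7): truth gives 0, best alternative gives 0.
(Remaining 10 profiles checked similarly; truth is weakly best in each.)
In every case the truthful report is at least as good as any alternative, so it is a dominant strategy.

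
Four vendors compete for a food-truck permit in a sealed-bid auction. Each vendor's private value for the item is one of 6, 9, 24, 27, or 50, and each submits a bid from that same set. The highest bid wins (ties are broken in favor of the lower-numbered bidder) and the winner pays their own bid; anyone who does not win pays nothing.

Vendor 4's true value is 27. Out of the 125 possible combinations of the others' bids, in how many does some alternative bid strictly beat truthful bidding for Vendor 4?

Others bid (6, 6, 6): truth gives 0; bid 9 gives 18 > 0. Violating.
Others bid (6, 6, 9): truth gives 0; bid 24 gives 3 > 0. Violating.
Others bid (6, 9, 6): truth gives 0; bid 24 gives 3 > 0. Violating.
Others bid (6, 9, 9): truth gives 0; bid 24 gives 3 > 0. Violating.
Others bid (6, 6, 24): truth gives 0; no alternative beats it.
Others bid (6, 6, 27): truth gives 0; no alternative beats it.
(Checking all 125 profiles: 8 have a profitable deviation, 117 do not.)

8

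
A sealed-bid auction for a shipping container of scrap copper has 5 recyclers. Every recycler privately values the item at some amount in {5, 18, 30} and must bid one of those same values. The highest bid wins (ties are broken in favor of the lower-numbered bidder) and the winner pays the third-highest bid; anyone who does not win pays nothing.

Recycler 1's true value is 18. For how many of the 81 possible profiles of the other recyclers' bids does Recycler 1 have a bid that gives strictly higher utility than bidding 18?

4

Others bid (5, 5, 5, 30): truth gives 0; bid 30 gives 13 > 0. Violating.
Others bid (5, 5, 30, 5): truth gives 0; bid 30 gives 13 > 0. Violating.
Others bid (5, 30, 5, 5): truth gives 0; bid 30 gives 13 > 0. Violating.
Others bid (30, 5, 5, 5): truth gives 0; bid 30 gives 13 > 0. Violating.
Others bid (5, 5, 5, 5): truth gives 13; no alternative beats it.
Others bid (5, 5, 5, 18): truth gives 13; no alternative beats it.
(Checking all 81 profiles: 4 have a profitable deviation, 77 do not.)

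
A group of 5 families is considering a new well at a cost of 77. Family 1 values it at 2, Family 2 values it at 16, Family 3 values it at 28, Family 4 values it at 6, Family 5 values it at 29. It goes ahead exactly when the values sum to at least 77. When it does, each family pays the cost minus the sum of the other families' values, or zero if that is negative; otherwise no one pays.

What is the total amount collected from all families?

Total value 81 ≥ cost 77, so it is built.
Family 1: others sum to 79; max(0, 77 - 79) = 0.
Family 2: others sum to 65; max(0, 77 - 65) = 12.
Family 3: others sum to 53; max(0, 77 - 53) = 24.
Family 4: others sum to 75; max(0, 77 - 75) = 2.
Family 5: others sum to 52; max(0, 77 - 52) = 25.
Total collected = 0 + 12 + 24 + 2 + 25 = 63.

63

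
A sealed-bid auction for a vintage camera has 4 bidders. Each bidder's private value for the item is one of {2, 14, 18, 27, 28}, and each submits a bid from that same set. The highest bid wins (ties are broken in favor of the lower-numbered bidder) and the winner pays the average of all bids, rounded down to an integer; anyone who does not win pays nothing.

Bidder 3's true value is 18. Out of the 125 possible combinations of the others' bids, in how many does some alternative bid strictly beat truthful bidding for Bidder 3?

21

Others bid (2, 2, 2): truth gives 12; bid 14 gives 13 > 12. Violating.
Others bid (2, 2, 14): truth gives 9; bid 14 gives 10 > 9. Violating.
Others bid (2, 2, 27): truth gives 0; bid 27 gives 4 > 0. Violating.
Others bid (2, 2, 28): truth gives 0; bid 28 gives 3 > 0. Violating.
Others bid (2, 2, 18): truth gives 8; no alternative beats it.
Others bid (2, 14, 2): truth gives 9; no alternative beats it.
(Checking all 125 profiles: 21 have a profitable deviation, 104 do not.)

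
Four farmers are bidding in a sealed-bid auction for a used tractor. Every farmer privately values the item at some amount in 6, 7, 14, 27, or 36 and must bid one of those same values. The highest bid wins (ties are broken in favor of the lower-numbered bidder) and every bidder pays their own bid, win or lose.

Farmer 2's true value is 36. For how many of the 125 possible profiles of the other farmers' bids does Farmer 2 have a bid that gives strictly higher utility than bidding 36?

Others bid (6, 6, 6): truth gives 0; bid 7 gives 29 > 0. Violating.
Others bid (6, 6, 7): truth gives 0; bid 7 gives 29 > 0. Violating.
Others bid (6, 6, 14): truth gives 0; bid 14 gives 22 > 0. Violating.
Others bid (6, 6, 27): truth gives 0; bid 27 gives 9 > 0. Violating.
Others bid (6, 6, 36): truth gives 0; no alternative beats it.
Others bid (6, 7, 36): truth gives 0; no alternative beats it.
(Checking all 125 profiles: 73 have a profitable deviation, 52 do not.)

73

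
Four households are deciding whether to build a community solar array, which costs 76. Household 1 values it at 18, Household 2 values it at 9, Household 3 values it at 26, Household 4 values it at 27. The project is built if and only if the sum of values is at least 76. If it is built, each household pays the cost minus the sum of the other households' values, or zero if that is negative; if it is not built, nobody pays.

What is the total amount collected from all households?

Total value 80 ≥ cost 76, so it is built.
Household 1: others sum to 62; max(0, 76 - 62) = 14.
Household 2: others sum to 71; max(0, 76 - 71) = 5.
Household 3: others sum to 54; max(0, 76 - 54) = 22.
Household 4: others sum to 53; max(0, 76 - 53) = 23.
Total collected = 14 + 5 + 22 + 23 = 64.

64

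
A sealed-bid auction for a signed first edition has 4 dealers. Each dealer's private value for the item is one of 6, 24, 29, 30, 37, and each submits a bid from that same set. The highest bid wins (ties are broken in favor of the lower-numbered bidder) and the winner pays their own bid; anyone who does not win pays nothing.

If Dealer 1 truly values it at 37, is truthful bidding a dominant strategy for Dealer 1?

Consider the case where Dealer 2 bids 6, Dealer 3 bids 6 and Dealer 4 bids 6.
Truthful bid 37: wins, pays 37, utility 37 - 37 = 0.
Bid 6 instead: wins, pays 6, utility 37 - 6 = 31.
Since 31 > 0, bidding 6 is strictly better here, so truthful bidding is not dominant.

No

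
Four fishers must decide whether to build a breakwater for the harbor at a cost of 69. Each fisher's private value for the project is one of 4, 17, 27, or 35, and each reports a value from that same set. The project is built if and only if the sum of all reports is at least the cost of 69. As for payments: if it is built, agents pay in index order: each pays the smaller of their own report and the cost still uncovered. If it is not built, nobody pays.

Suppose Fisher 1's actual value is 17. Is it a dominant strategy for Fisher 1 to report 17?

No

Consider the case where Fisher 2 reports 4, Fisher 3 reports 27 and Fisher 4 reports 35.
Truthful report 17: project built, pays 17, utility 17 - 17 = 0.
Report 4 instead: project built, pays 4, utility 17 - 4 = 13.
Since 13 > 0, reporting 4 is strictly better here, so truthful reporting is not dominant.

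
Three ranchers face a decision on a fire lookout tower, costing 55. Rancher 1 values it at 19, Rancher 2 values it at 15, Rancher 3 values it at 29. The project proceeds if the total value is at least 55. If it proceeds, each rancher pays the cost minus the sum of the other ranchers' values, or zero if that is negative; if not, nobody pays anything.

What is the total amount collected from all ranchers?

39

Total value 63 ≥ cost 55, so it is built.
Rancher 1: others sum to 44; max(0, 55 - 44) = 11.
Rancher 2: others sum to 48; max(0, 55 - 48) = 7.
Rancher 3: others sum to 34; max(0, 55 - 34) = 21.
Total collected = 11 + 7 + 21 = 39.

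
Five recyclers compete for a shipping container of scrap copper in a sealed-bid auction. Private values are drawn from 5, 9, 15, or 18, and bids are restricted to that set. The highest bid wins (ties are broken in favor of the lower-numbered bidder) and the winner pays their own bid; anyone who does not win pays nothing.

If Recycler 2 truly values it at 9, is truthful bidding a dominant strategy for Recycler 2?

Check each profile of the others' bids and compare truth against every alternative bid.
Others bid (5, 5, 5, 5): truth gives 0, best alternative gives 0.
Others bid (5, 5, 5, 9): truth gives 0, best alternative gives 0.
Others bid (5, 5, 5, 15): truth gives 0, best alternative gives 0.
Others bid (5, 5, 5, 18): truth gives 0, best alternative gives 0.
Others bid (5, 5, 9, 5): truth gives 0, best alternative gives 0.
Others bid (5, 5, 9, 9): truth gives 0, best alternative gives 0.
(Remaining 250 profiles checked similarly; truth is weakly best in each.)
In every case the truthful bid is at least as good as any alternative, so it is a dominant strategy.

Yes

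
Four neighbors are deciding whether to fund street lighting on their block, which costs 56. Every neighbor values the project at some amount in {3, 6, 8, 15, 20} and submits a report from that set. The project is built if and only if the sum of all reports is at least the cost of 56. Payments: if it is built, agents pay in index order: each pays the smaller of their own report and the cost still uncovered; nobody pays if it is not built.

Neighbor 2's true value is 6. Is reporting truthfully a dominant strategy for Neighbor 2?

No

Consider the case where Neighbor 1 reports 15, Neighbor 3 reports 20 and Neighbor 4 reports 20.
Truthful report 6: project built, pays 6, utility 6 - 6 = 0.
Report 3 instead: project built, pays 3, utility 6 - 3 = 3.
Since 3 > 0, reporting 3 is strictly better here, so truthful reporting is not dominant.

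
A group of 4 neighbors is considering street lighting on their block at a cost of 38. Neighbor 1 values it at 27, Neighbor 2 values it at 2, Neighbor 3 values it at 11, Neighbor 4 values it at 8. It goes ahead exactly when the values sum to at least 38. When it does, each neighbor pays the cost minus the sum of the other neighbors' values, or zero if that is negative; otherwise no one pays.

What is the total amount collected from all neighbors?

Total value 48 ≥ cost 38, so it is built.
Neighbor 1: others sum to 21; max(0, 38 - 21) = 17.
Neighbor 2: others sum to 46; max(0, 38 - 46) = 0.
Neighbor 3: others sum to 37; max(0, 38 - 37) = 1.
Neighbor 4: others sum to 40; max(0, 38 - 40) = 0.
Total collected = 17 + 0 + 1 + 0 = 18.

18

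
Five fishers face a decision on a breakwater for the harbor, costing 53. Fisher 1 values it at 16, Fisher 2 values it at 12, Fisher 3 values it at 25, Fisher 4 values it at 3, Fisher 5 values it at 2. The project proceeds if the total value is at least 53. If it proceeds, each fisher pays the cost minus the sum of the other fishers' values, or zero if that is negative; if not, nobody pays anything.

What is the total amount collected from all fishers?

38

Total value 58 ≥ cost 53, so it is built.
Fisher 1: others sum to 42; max(0, 53 - 42) = 11.
Fisher 2: others sum to 46; max(0, 53 - 46) = 7.
Fisher 3: others sum to 33; max(0, 53 - 33) = 20.
Fisher 4: others sum to 55; max(0, 53 - 55) = 0.
Fisher 5: others sum to 56; max(0, 53 - 56) = 0.
Total collected = 11 + 7 + 20 + 0 + 0 = 38.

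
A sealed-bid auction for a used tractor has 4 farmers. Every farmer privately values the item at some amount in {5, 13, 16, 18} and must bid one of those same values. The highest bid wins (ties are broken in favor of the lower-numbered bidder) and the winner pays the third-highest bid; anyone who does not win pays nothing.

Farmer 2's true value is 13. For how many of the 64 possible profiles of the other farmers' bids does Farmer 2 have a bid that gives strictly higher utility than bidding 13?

6

Others bid (5, 5, 16): truth gives 0; bid 16 gives 8 > 0. Violating.
Others bid (5, 5, 18): truth gives 0; bid 18 gives 8 > 0. Violating.
Others bid (5, 16, 5): truth gives 0; bid 16 gives 8 > 0. Violating.
Others bid (5, 18, 5): truth gives 0; bid 18 gives 8 > 0. Violating.
Others bid (5, 5, 5): truth gives 8; no alternative beats it.
Others bid (5, 5, 13): truth gives 8; no alternative beats it.
(Checking all 64 profiles: 6 have a profitable deviation, 58 do not.)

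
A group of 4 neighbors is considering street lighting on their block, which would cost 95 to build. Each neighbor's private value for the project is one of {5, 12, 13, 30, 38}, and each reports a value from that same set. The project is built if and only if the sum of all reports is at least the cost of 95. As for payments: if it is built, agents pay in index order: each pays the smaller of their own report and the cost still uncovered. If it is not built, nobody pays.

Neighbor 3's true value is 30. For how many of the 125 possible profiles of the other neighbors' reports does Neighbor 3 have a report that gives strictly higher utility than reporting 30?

14

Others report (12, 38, 38): truth gives 0; report 12 gives 18 > 0. Violating.
Others report (13, 38, 38): truth gives 0; report 12 gives 18 > 0. Violating.
Others report (30, 30, 30): truth gives 0; report 5 gives 25 > 0. Violating.
Others report (30, 30, 38): truth gives 0; report 5 gives 25 > 0. Violating.
Others report (5, 5, 5): truth gives 0; no alternative beats it.
Others report (5, 5, 12): truth gives 0; no alternative beats it.
(Checking all 125 profiles: 14 have a profitable deviation, 111 do not.)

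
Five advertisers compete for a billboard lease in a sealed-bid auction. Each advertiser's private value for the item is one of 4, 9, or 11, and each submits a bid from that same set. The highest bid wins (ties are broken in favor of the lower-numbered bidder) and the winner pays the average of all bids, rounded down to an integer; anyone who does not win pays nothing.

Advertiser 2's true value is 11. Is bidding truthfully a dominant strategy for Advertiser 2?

Check each profile of the others' bids and compare truth against every alternative bid.
Others bid (4, 4, 4, 11): truth gives 5, best alternative gives 0.
Others bid (4, 4, 11, 4): truth gives 5, best alternative gives 0.
Others bid (4, 11, 4, 4): truth gives 5, best alternative gives 0.
Others bid (9, 4, 4, 4): truth gives 5, best alternative gives 0.
Others bid (4, 4, 9, 11): truth gives 4, best alternative gives 0.
Others bid (4, 4, 11, 9): truth gives 4, best alternative gives 0.
(Remaining 75 profiles checked similarly; truth is weakly best in each.)
In every case the truthful bid is at least as good as any alternative, so it is a dominant strategy.

Yes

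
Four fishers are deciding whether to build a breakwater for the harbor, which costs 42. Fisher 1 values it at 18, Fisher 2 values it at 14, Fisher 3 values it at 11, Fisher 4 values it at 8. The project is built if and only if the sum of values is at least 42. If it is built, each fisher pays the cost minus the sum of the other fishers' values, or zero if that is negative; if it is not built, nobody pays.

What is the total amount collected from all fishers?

16

Total value 51 ≥ cost 42, so it is built.
Fisher 1: others sum to 33; max(0, 42 - 33) = 9.
Fisher 2: others sum to 37; max(0, 42 - 37) = 5.
Fisher 3: others sum to 40; max(0, 42 - 40) = 2.
Fisher 4: others sum to 43; max(0, 42 - 43) = 0.
Total collected = 9 + 5 + 2 + 0 = 16.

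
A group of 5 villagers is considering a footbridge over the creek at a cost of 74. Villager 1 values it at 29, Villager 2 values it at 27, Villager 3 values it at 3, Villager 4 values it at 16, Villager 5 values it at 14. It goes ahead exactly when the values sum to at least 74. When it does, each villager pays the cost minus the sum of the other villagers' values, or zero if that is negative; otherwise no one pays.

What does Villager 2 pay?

Total value 89 ≥ cost 74, so the project is built.
The other villagers' values sum to 62.
Cost minus that sum is 74 - 62 = 12.

12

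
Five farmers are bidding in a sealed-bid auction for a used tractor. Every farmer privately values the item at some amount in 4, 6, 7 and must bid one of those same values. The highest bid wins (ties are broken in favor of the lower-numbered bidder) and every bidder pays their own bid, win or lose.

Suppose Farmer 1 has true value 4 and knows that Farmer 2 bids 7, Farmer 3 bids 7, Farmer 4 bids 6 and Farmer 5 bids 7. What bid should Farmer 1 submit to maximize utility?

7

Bid 4: loses but pays 4, utility -4.
Bid 6: loses but pays 6, utility -6.
Bid 7: wins, pays 7, utility 4 - 7 = -3.
The best choice is 7 with utility -3.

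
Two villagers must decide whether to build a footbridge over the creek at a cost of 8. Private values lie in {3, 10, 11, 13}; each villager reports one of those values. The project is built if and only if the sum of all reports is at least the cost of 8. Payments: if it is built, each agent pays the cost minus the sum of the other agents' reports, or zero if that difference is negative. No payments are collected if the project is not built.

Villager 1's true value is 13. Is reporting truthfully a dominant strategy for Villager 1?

Yes

Check each profile of the others' reports and compare truth against every alternative report.
Others report (10): truth gives 13, best alternative gives 13.
Others report (11): truth gives 13, best alternative gives 13.
Others report (13): truth gives 13, best alternative gives 13.
Others report (3): truth gives 8, best alternative gives 8.
In every case the truthful report is at least as good as any alternative, so it is a dominant strategy.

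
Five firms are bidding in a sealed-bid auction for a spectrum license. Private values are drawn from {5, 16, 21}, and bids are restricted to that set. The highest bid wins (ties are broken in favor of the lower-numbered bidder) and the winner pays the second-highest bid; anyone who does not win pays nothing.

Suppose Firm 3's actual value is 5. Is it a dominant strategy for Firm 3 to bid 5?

Check each profile of the others' bids and compare truth against every alternative bid.
Others bid (5, 5, 5, 16): truth gives 0, best alternative gives -11.
Others bid (5, 5, 16, 5): truth gives 0, best alternative gives -11.
Others bid (5, 5, 16, 16): truth gives 0, best alternative gives -11.
Others bid (5, 5, 5, 5): truth gives 0, best alternative gives 0.
Others bid (5, 5, 5, 21): truth gives 0, best alternative gives 0.
Others bid (5, 5, 16, 21): truth gives 0, best alternative gives 0.
(Remaining 75 profiles checked similarly; truth is weakly best in each.)
In every case the truthful bid is at least as good as any alternative, so it is a dominant strategy.

Yes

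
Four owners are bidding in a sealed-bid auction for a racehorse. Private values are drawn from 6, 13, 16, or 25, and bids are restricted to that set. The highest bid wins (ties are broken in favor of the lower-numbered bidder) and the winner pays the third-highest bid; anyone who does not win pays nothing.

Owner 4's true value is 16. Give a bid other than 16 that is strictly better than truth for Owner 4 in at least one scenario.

25

Suppose Owner 1 bids 6, Owner 2 bids 6 and Owner 3 bids 16.
Bid 16: loses, pays 0, utility 0.
Bid 25: wins, pays 6, utility 16 - 6 = 10.
So bidding 25 beats truth here (10 > 0).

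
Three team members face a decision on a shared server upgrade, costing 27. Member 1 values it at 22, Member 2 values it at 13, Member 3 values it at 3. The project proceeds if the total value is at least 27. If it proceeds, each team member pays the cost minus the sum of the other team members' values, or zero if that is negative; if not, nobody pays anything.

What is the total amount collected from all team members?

Total value 38 ≥ cost 27, so it is built.
Member 1: others sum to 16; max(0, 27 - 16) = 11.
Member 2: others sum to 25; max(0, 27 - 25) = 2.
Member 3: others sum to 35; max(0, 27 - 35) = 0.
Total collected = 11 + 2 + 0 = 13.

13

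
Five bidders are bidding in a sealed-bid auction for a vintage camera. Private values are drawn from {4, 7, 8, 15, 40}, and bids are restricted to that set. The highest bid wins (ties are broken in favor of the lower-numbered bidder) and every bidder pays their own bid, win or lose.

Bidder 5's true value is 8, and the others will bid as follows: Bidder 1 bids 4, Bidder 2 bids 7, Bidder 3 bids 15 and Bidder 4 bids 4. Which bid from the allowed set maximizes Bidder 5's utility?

4

Bid 4: loses but pays 4, utility -4.
Bid 7: loses but pays 7, utility -7.
Bid 8: loses but pays 8, utility -8.
Bid 15: loses but pays 15, utility -15.
Bid 40: wins, pays 40, utility 8 - 40 = -32.
The best choice is 4 with utility -4.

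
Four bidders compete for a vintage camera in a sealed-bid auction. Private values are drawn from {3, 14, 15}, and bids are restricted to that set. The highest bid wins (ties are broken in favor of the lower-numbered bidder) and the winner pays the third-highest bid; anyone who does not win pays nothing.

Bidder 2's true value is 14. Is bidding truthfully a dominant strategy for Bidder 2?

Consider the case where Bidder 1 bids 3, Bidder 3 bids 3 and Bidder 4 bids 15.
Truthful bid 14: loses, pays 0, utility 0.
Bid 15 instead: wins, pays 3, utility 14 - 3 = 11.
Since 11 > 0, bidding 15 is strictly better here, so truthful bidding is not dominant.

No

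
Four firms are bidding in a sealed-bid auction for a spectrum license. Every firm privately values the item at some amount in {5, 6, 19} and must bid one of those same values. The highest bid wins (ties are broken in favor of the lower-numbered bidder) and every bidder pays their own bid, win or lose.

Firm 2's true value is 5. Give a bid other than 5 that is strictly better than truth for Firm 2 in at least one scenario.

6

Suppose Firm 1 bids 5, Firm 3 bids 5 and Firm 4 bids 5.
Bid 5: loses but pays 5, utility -5.
Bid 6: wins, pays 6, utility 5 - 6 = -1.
So bidding 6 beats truth here (-1 > -5).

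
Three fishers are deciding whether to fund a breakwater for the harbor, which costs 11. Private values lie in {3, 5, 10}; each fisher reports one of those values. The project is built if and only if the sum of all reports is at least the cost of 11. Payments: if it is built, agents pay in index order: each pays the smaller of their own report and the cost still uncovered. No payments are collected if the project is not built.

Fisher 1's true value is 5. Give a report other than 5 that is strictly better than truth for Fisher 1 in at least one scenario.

3

Suppose Fisher 2 reports 3 and Fisher 3 reports 5.
Report 5: project built, pays 5, utility 5 - 5 = 0.
Report 3: project built, pays 3, utility 5 - 3 = 2.
So reporting 3 beats truth here (2 > 0).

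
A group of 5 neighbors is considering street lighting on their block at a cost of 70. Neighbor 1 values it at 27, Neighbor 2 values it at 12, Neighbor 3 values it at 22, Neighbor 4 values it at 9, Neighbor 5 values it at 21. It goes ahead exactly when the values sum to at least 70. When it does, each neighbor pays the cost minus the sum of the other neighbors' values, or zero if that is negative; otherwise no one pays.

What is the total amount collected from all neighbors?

Total value 91 ≥ cost 70, so it is built.
Neighbor 1: others sum to 64; max(0, 70 - 64) = 6.
Neighbor 2: others sum to 79; max(0, 70 - 79) = 0.
Neighbor 3: others sum to 69; max(0, 70 - 69) = 1.
Neighbor 4: others sum to 82; max(0, 70 - 82) = 0.
Neighbor 5: others sum to 70; max(0, 70 - 70) = 0.
Total collected = 6 + 0 + 1 + 0 + 0 = 7.

7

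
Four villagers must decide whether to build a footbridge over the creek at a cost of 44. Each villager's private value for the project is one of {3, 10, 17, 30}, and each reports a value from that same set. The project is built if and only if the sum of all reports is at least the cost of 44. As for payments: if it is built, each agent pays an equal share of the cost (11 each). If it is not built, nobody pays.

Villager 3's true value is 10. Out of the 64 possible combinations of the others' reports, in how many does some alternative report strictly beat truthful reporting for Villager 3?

9

Others report (3, 3, 30): truth gives -1; report 3 gives 0 > -1. Violating.
Others report (3, 17, 17): truth gives -1; report 3 gives 0 > -1. Violating.
Others report (3, 30, 3): truth gives -1; report 3 gives 0 > -1. Violating.
Others report (10, 10, 17): truth gives -1; report 3 gives 0 > -1. Violating.
Others report (3, 3, 3): truth gives 0; no alternative beats it.
Others report (3, 3, 10): truth gives 0; no alternative beats it.
(Checking all 64 profiles: 9 have a profitable deviation, 55 do not.)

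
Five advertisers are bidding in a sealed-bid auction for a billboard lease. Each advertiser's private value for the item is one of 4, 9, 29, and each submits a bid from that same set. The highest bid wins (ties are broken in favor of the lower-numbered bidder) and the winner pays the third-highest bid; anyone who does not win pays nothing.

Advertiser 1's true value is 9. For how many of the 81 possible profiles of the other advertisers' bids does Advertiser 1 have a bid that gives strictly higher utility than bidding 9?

4

Others bid (4, 4, 4, 29): truth gives 0; bid 29 gives 5 > 0. Violating.
Others bid (4, 4, 29, 4): truth gives 0; bid 29 gives 5 > 0. Violating.
Others bid (4, 29, 4, 4): truth gives 0; bid 29 gives 5 > 0. Violating.
Others bid (29, 4, 4, 4): truth gives 0; bid 29 gives 5 > 0. Violating.
Others bid (4, 4, 4, 4): truth gives 5; no alternative beats it.
Others bid (4, 4, 4, 9): truth gives 5; no alternative beats it.
(Checking all 81 profiles: 4 have a profitable deviation, 77 do not.)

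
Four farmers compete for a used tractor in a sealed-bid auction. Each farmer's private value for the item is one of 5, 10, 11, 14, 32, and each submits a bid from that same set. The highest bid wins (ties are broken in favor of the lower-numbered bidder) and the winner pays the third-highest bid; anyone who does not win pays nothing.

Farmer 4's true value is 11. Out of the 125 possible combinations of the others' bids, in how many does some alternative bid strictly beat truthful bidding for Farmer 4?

Others bid (5, 5, 11): truth gives 0; bid 14 gives 6 > 0. Violating.
Others bid (5, 5, 14): truth gives 0; bid 32 gives 6 > 0. Violating.
Others bid (5, 10, 11): truth gives 0; bid 14 gives 1 > 0. Violating.
Others bid (5, 10, 14): truth gives 0; bid 32 gives 1 > 0. Violating.
Others bid (5, 5, 5): truth gives 6; no alternative beats it.
Others bid (5, 5, 10): truth gives 6; no alternative beats it.
(Checking all 125 profiles: 24 have a profitable deviation, 101 do not.)

24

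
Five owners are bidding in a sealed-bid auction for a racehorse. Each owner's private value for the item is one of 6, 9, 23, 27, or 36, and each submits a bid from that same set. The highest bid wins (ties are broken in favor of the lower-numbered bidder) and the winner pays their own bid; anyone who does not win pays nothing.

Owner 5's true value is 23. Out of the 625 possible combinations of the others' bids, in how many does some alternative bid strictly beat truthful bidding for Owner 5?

Others bid (6, 6, 6, 6): truth gives 0; bid 9 gives 14 > 0. Violating.
Others bid (6, 6, 6, 9): truth gives 0; no alternative beats it.
Others bid (6, 6, 6, 23): truth gives 0; no alternative beats it.
(Checking all 625 profiles: 1 has a profitable deviation, 624 do not.)

1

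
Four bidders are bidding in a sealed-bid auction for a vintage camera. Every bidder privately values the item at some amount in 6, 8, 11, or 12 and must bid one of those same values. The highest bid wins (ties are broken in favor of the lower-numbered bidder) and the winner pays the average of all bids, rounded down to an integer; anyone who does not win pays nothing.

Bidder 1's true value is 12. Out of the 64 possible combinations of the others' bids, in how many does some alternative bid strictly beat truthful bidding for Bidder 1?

11

Others bid (6, 6, 6): truth gives 5; bid 6 gives 6 > 5. Violating.
Others bid (6, 6, 8): truth gives 4; bid 8 gives 5 > 4. Violating.
Others bid (6, 8, 6): truth gives 4; bid 8 gives 5 > 4. Violating.
Others bid (6, 8, 8): truth gives 4; bid 8 gives 5 > 4. Violating.
Others bid (6, 6, 11): truth gives 4; no alternative beats it.
Others bid (6, 6, 12): truth gives 3; no alternative beats it.
(Checking all 64 profiles: 11 have a profitable deviation, 53 do not.)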